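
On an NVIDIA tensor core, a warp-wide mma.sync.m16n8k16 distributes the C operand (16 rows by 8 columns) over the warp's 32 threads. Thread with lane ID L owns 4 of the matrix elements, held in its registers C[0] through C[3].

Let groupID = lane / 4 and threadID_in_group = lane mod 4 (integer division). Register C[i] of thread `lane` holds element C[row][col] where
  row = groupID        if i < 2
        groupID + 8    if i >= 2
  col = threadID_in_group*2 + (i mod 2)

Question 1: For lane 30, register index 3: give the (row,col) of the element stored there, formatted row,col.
15,5

L=30=>grp=30>>2=7, tig=30&3=2
[3]=>row 7+8=15  col 2·2+1=5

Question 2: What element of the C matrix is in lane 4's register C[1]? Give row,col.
lane 4=>4/4=1, 4 mod 4=0
i=1  r:1+0=>1  c:2·0+1=>1

1,1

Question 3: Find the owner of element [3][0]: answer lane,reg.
r:3=>grp=3,rB=0  c:0=>tig=0,lo=0
L=3*4+0=12  i=0*2+0=0

12,0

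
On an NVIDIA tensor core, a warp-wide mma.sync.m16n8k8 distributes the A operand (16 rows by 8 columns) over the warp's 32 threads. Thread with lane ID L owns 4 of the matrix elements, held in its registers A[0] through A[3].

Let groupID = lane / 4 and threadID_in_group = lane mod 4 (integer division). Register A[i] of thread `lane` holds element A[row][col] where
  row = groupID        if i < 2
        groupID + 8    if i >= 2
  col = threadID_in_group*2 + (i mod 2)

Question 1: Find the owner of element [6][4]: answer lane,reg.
r=6⇒gr=6,Rb=0  c=4⇒th=2,odd=0
L=6*4+2=26  i=0*2+0=0

26,0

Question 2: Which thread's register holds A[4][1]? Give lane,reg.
r=4→G=4,rhi=0  c=1→T=0,p=1
L=4*4+0=16  i=0*2+1=1

16,1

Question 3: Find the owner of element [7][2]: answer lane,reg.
r: 7->gid=7,r8=0  c: 2->tid=1,i&1=0
L=7*4+1=29  i=0*2+0=0

29,0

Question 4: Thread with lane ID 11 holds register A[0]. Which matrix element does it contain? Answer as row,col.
2,6

L=11->g=11>>2=2, t=11&3=3
[0]->row 2+0=2  col 3·2+0=6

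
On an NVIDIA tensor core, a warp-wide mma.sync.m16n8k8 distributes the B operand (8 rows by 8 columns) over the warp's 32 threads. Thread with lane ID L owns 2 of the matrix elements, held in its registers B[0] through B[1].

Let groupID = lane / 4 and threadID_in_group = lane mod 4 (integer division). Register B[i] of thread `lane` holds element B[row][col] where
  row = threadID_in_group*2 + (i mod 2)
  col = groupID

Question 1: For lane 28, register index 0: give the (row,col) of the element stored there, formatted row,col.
0,7

28: grp=7,tig=0
[0] (0*2+0,7) = (0,7)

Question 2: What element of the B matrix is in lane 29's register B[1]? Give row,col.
3,7

lane 29: G=7 (29/4), T=1 (29%4)
i=1: r=1*2+1=3, c=G=7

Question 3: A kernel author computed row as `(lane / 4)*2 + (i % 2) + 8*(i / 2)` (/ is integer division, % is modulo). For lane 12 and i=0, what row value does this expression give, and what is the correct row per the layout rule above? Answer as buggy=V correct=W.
buggy=6 correct=0

`(lane / 4)*2 + (i % 2) + 8*(i / 2)`[12,0]->6
lane 12: gid=3 (12/4), tid=0 (12%4)
i=0: r=0*2+0=0, c=gid=3
row: 6 vs 0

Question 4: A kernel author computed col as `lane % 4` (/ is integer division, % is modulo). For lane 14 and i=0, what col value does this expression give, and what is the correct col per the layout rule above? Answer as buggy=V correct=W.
`lane % 4`[14,0]=>2
14: grp=3,tig=2
[0] (2*2+0,3) = (4,3)
col: 2 vs 3

buggy=2 correct=3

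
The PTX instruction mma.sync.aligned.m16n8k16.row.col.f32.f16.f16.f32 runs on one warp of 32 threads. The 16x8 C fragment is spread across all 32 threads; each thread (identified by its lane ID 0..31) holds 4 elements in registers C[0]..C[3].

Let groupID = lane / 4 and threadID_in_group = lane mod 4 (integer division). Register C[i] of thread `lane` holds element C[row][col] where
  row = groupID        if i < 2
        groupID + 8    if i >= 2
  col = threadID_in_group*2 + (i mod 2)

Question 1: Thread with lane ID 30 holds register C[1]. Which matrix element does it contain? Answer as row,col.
L=30⇒gr=30>>2=7, th=30&3=2
[1]⇒row 7+0=7  col 2·2+1=5

7,5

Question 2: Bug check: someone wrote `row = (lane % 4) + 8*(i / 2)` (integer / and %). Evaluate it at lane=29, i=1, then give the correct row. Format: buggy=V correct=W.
`(lane % 4) + 8*(i / 2)`[29,1]->1
lane 29->29/4=7, 29 mod 4=1
i=1  r:7+0->7  c:2·1+1->3
row: 1 vs 7

buggy=1 correct=7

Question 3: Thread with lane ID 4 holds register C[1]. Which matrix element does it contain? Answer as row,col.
lane 4: G=1 (4/4), T=0 (4%4)
i=1: r=1+0=1, c=0*2+1=1

1,1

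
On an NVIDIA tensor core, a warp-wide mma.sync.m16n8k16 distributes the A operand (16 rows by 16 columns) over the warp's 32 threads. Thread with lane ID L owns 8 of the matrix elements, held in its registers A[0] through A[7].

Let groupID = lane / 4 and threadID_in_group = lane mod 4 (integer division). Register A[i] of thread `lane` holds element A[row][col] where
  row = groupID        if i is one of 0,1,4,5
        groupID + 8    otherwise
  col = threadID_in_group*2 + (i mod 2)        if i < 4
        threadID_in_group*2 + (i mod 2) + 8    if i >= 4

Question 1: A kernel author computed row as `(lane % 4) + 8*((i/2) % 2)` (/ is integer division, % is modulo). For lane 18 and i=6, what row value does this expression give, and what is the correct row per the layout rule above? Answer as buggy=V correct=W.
`(lane % 4) + 8*((i/2) % 2)`[18,6]⇒10
L=18⇒gr=18>>2=4, th=18&3=2
[6]⇒row 4+8=12  col 2·2+0+8=12
row: 10 vs 12

buggy=10 correct=12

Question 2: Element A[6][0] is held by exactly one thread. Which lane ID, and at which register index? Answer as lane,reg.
24,0

r=6⇒gr=6,Rb=0  c=0⇒Cb=0,th=0,odd=0
L=6*4+0=24  i=0*4+0*2+0=0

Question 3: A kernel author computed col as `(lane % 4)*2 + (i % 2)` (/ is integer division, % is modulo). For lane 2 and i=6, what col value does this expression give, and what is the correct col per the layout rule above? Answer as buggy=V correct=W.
buggy=4 correct=12

`(lane % 4)*2 + (i % 2)`[2,6]→4
2: G=0,T=2
[6] (0+8,2*2+0+8) = (8,12)
col: 4 vs 12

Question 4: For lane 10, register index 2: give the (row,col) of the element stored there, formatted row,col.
10: g=2,t=2
[2] (2+8,2*2+0+0) = (10,4)

10,4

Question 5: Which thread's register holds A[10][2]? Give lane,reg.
r=10⇒gr=2,Rb=1  c=2⇒Cb=0,th=1,odd=0
L=2*4+1=9  i=0*4+1*2+0=2

9,2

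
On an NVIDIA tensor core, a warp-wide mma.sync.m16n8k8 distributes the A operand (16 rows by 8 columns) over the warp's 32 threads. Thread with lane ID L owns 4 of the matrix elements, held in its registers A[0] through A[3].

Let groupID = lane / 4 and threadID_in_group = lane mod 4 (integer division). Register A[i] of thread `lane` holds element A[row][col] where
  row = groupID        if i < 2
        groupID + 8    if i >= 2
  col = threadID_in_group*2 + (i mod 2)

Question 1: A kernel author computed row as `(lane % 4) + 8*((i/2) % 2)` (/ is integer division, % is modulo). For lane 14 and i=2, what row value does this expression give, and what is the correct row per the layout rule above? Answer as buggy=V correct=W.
`(lane % 4) + 8*((i/2) % 2)`[14,2]→10
14: G=3,T=2
[2] (3+8,2*2+0) = (11,4)
row: 10 vs 11

buggy=10 correct=11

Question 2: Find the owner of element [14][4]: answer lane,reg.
26,2

r:14=>grp=6,rB=1  c:4=>tig=2,lo=0
L=6*4+2=26  i=1*2+0=2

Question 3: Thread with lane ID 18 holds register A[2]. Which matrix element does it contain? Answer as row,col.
L=18->g=18>>2=4, t=18&3=2
[2]->row 4+8=12  col 2·2+0=4

12,4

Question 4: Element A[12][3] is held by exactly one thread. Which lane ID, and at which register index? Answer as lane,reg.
17,3

r=12->g=4,rb=1  c=3->t=1,b0=1
L=4*4+1=17  i=1*2+1=3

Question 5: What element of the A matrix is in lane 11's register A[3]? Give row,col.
10,7

lane 11->11/4=2, 11 mod 4=3
i=3  r:2+8->10  c:2·3+1->7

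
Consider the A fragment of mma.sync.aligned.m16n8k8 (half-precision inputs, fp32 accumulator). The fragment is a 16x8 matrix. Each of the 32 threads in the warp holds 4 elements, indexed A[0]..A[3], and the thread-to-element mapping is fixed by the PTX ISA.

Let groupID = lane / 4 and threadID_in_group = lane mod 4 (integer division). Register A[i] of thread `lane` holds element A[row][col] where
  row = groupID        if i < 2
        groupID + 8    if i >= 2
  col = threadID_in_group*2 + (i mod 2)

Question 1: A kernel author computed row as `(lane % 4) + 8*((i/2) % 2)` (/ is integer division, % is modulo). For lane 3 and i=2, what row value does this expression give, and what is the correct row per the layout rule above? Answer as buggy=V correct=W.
`(lane % 4) + 8*((i/2) % 2)`[3,2]->11
3: gid=0,tid=3
[2] (0+8,3*2+0) = (8,6)
row: 11 vs 8

buggy=11 correct=8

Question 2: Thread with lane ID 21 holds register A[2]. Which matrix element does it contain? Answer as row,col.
21: gr=5,th=1
[2] (5+8,1*2+0) = (13,2)

13,2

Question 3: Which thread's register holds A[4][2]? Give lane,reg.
17,0

r: 4->gid=4,r8=0  c: 2->tid=1,i&1=0
L=4*4+1=17  i=0*2+0=0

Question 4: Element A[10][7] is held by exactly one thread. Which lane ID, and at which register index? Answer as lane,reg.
r=10⇒gr=2,Rb=1  c=7⇒th=3,odd=1
L=2*4+3=11  i=1*2+1=3

11,3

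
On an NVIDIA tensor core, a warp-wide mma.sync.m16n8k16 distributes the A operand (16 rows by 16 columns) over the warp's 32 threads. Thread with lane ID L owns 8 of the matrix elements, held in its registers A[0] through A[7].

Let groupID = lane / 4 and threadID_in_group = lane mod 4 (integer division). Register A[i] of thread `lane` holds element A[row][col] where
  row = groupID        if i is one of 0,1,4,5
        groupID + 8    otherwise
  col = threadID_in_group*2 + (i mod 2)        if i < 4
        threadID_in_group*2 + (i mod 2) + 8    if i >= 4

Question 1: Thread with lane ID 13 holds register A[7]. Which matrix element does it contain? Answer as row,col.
11,11

L=13->g=13>>2=3, t=13&3=1
[7]->row 3+8=11  col 1·2+1+8=11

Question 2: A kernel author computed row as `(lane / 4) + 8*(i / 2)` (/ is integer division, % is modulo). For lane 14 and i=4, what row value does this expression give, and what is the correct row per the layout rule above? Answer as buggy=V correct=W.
`(lane / 4) + 8*(i / 2)`[14,4]=>19
L=14=>grp=14>>2=3, tig=14&3=2
[4]=>row 3+0=3  col 2·2+0+8=12
row: 19 vs 3

buggy=19 correct=3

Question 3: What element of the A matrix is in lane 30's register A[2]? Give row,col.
15,4

lane 30→30/4=7, 30 mod 4=2
i=2  r:7+8→15  c:2·2+0+0→4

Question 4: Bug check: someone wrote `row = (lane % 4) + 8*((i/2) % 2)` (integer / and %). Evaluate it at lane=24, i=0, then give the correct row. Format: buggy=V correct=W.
`(lane % 4) + 8*((i/2) % 2)`[24,0]->0
lane 24->24/4=6, 24 mod 4=0
i=0  r:6+0->6  c:2·0+0+0->0
row: 0 vs 6

buggy=0 correct=6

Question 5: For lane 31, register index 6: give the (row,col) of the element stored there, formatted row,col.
lane 31: G=7 (31/4), T=3 (31%4)
i=6: r=7+8=15, c=3*2+0+8=14

15,14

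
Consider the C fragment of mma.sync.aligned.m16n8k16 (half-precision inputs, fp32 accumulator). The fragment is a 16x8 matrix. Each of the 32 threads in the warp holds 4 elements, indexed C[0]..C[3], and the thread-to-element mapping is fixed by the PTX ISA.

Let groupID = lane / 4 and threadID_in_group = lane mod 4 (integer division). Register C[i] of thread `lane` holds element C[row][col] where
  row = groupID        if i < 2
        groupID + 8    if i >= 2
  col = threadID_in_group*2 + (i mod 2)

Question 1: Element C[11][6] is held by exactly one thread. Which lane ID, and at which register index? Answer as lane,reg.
15,2

r=11→G=3,rhi=1  c=6→T=3,p=0
L=3*4+3=15  i=1*2+0=2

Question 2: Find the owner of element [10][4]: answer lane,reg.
r=10->g=2,rb=1  c=4->t=2,b0=0
L=2*4+2=10  i=1*2+0=2

10,2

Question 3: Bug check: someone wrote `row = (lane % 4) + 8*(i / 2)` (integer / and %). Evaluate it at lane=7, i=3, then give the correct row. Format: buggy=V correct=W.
`(lane % 4) + 8*(i / 2)`[7,3]→11
7: G=1,T=3
[3] (1+8,3*2+1) = (9,7)
row: 11 vs 9

buggy=11 correct=9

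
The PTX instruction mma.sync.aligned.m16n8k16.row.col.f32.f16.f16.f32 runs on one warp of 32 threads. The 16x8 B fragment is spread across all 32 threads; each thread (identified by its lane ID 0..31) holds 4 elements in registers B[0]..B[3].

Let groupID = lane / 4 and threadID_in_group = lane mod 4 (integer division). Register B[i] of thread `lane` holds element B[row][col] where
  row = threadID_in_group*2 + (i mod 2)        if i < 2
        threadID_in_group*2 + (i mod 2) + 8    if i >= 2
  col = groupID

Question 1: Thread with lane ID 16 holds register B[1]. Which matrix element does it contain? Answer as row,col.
lane 16: gr=4 (16/4), th=0 (16%4)
i=1: r=0*2+1+0=1, c=gr=4

1,4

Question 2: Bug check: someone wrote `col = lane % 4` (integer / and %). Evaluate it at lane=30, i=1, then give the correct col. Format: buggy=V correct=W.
`lane % 4`[30,1]=>2
lane 30=>30/4=7, 30 mod 4=2
i=1  r:2·2+1+0=>5  c:7
col: 2 vs 7

buggy=2 correct=7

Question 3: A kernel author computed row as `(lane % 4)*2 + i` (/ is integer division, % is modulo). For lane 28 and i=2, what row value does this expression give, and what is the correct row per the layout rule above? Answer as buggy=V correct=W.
`(lane % 4)*2 + i`[28,2]=>2
L=28=>grp=28>>2=7, tig=28&3=0
[2]=>row 0·2+0+8=8  col grp=7
row: 2 vs 8

buggy=2 correct=8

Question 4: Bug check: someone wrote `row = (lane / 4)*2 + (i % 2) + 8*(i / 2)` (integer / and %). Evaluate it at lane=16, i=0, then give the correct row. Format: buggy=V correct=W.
`(lane / 4)*2 + (i % 2) + 8*(i / 2)`[16,0]->8
L=16->gid=16>>2=4, tid=16&3=0
[0]->row 0·2+0+0=0  col gid=4
row: 8 vs 0

buggy=8 correct=0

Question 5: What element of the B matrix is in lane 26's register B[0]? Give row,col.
4,6

lane 26: gid=6 (26/4), tid=2 (26%4)
i=0: r=2*2+0+0=4, c=gid=6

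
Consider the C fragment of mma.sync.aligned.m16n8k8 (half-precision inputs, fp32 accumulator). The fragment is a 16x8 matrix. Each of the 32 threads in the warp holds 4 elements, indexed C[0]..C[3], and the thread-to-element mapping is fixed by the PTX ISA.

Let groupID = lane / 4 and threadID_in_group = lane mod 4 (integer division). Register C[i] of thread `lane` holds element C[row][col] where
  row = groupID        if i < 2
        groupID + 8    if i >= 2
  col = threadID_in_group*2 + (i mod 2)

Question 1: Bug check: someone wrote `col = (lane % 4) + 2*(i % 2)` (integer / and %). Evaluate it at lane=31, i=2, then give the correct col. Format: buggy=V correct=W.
`(lane % 4) + 2*(i % 2)`[31,2]→3
lane 31→31/4=7, 31 mod 4=3
i=2  r:7+8→15  c:2·3+0→6
col: 3 vs 6

buggy=3 correct=6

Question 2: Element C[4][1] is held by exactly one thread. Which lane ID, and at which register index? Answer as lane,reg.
16,1

r=4⇒gr=4,Rb=0  c=1⇒th=0,odd=1
L=4*4+0=16  i=0*2+1=1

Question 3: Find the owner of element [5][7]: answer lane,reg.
23,1

r=5⇒gr=5,Rb=0  c=7⇒th=3,odd=1
L=5*4+3=23  i=0*2+1=1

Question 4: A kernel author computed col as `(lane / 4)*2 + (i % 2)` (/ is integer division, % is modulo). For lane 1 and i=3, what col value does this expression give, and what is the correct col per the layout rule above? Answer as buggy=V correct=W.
buggy=1 correct=3

`(lane / 4)*2 + (i % 2)`[1,3]⇒1
1: gr=0,th=1
[3] (0+8,1*2+1) = (8,3)
col: 1 vs 3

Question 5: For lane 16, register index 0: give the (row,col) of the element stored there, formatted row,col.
16: g=4,t=0
[0] (4+0,0*2+0) = (4,0)

4,0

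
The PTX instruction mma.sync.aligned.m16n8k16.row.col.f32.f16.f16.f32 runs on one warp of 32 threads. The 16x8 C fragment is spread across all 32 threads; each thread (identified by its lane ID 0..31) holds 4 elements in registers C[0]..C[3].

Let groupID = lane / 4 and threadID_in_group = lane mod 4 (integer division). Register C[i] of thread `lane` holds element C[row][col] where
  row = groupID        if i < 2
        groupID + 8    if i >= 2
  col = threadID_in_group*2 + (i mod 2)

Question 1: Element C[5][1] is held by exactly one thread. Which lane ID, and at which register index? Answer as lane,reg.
20,1

r=5⇒gr=5,Rb=0  c=1⇒th=0,odd=1
L=5*4+0=20  i=0*2+1=1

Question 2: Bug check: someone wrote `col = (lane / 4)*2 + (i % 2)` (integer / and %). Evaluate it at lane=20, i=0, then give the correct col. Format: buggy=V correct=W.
buggy=10 correct=0

`(lane / 4)*2 + (i % 2)`[20,0]⇒10
20: gr=5,th=0
[0] (5+0,0*2+0) = (5,0)
col: 10 vs 0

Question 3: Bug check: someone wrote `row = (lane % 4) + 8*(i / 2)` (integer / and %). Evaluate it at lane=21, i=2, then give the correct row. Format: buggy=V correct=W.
buggy=9 correct=13

`(lane % 4) + 8*(i / 2)`[21,2]=>9
L=21=>grp=21>>2=5, tig=21&3=1
[2]=>row 5+8=13  col 1·2+0=2
row: 9 vs 13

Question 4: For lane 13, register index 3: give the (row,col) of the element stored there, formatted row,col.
L=13⇒gr=13>>2=3, th=13&3=1
[3]⇒row 3+8=11  col 1·2+1=3

11,3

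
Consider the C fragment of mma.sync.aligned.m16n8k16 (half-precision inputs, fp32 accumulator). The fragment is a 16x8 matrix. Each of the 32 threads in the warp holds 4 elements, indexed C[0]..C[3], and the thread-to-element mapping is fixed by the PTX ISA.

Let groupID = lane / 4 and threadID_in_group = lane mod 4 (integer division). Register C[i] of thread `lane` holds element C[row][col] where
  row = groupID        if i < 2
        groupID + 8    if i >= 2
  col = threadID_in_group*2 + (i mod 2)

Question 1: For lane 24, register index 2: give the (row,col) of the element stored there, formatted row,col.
lane 24→24/4=6, 24 mod 4=0
i=2  r:6+8→14  c:2·0+0→0

14,0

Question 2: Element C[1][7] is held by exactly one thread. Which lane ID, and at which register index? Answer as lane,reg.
7,1

r:1=>grp=1,rB=0  c:7=>tig=3,lo=1
L=1*4+3=7  i=0*2+1=1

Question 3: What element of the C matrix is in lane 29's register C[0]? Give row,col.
7,2

L=29→G=29>>2=7, T=29&3=1
[0]→row 7+0=7  col 1·2+0=2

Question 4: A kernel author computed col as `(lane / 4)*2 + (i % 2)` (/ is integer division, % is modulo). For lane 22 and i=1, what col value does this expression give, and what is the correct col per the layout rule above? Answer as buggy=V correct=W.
`(lane / 4)*2 + (i % 2)`[22,1]->11
22: g=5,t=2
[1] (5+0,2*2+1) = (5,5)
col: 11 vs 5

buggy=11 correct=5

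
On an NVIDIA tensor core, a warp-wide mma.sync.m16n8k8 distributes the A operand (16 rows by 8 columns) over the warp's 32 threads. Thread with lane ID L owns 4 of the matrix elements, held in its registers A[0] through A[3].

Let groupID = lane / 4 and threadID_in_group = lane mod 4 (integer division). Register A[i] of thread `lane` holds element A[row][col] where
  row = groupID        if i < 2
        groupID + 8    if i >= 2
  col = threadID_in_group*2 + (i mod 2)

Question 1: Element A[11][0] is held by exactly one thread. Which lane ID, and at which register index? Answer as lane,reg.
r=11⇒gr=3,Rb=1  c=0⇒th=0,odd=0
L=3*4+0=12  i=1*2+0=2

12,2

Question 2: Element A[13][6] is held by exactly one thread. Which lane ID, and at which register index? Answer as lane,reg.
23,2

r=13⇒gr=5,Rb=1  c=6⇒th=3,odd=0
L=5*4+3=23  i=1*2+0=2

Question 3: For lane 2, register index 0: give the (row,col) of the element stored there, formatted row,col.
0,4

2: gr=0,th=2
[0] (0+0,2*2+0) = (0,4)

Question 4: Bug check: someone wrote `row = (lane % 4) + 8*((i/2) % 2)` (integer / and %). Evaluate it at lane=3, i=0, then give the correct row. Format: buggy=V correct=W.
`(lane % 4) + 8*((i/2) % 2)`[3,0]⇒3
lane 3⇒3/4=0, 3 mod 4=3
i=0  r:0+0⇒0  c:2·3+0⇒6
row: 3 vs 0

buggy=3 correct=0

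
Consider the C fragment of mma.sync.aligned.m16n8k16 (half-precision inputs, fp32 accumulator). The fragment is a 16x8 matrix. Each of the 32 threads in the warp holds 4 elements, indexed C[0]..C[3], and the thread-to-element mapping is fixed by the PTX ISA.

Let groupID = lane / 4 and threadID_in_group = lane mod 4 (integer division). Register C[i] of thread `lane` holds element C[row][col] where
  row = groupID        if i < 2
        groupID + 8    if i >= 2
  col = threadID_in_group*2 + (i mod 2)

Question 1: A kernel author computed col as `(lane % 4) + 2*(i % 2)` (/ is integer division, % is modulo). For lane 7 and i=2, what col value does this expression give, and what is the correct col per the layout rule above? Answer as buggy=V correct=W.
buggy=3 correct=6

`(lane % 4) + 2*(i % 2)`[7,2]=>3
L=7=>grp=7>>2=1, tig=7&3=3
[2]=>row 1+8=9  col 3·2+0=6
col: 3 vs 6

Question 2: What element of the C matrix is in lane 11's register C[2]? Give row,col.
lane 11: G=2 (11/4), T=3 (11%4)
i=2: r=2+8=10, c=3*2+0=6

10,6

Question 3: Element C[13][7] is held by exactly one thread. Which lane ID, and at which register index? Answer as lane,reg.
r:13=>grp=5,rB=1  c:7=>tig=3,lo=1
L=5*4+3=23  i=1*2+1=3

23,3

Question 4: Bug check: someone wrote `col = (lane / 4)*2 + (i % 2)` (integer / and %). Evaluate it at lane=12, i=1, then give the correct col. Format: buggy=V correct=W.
`(lane / 4)*2 + (i % 2)`[12,1]=>7
lane 12=>12/4=3, 12 mod 4=0
i=1  r:3+0=>3  c:2·0+1=>1
col: 7 vs 1

buggy=7 correct=1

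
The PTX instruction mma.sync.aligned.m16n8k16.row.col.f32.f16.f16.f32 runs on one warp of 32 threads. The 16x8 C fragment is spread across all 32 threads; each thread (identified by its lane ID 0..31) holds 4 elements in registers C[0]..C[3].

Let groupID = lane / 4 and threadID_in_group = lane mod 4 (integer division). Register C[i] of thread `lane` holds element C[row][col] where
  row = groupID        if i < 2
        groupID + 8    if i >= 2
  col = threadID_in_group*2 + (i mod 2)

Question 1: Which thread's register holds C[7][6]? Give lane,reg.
r=7->g=7,rb=0  c=6->t=3,b0=0
L=7*4+3=31  i=0*2+0=0

31,0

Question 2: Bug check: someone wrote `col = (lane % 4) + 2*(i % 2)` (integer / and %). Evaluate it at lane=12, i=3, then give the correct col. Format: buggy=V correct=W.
buggy=2 correct=1

`(lane % 4) + 2*(i % 2)`[12,3]=>2
12: grp=3,tig=0
[3] (3+8,0*2+1) = (11,1)
col: 2 vs 1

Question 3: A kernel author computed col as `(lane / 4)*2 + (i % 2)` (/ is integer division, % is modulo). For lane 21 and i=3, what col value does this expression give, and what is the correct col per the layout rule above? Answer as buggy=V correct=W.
buggy=11 correct=3

`(lane / 4)*2 + (i % 2)`[21,3]→11
21: G=5,T=1
[3] (5+8,1*2+1) = (13,3)
col: 11 vs 3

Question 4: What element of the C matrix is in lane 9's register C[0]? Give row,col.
2,2

L=9⇒gr=9>>2=2, th=9&3=1
[0]⇒row 2+0=2  col 1·2+0=2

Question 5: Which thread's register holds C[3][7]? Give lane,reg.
r=3→G=3,rhi=0  c=7→T=3,p=1
L=3*4+3=15  i=0*2+1=1

15,1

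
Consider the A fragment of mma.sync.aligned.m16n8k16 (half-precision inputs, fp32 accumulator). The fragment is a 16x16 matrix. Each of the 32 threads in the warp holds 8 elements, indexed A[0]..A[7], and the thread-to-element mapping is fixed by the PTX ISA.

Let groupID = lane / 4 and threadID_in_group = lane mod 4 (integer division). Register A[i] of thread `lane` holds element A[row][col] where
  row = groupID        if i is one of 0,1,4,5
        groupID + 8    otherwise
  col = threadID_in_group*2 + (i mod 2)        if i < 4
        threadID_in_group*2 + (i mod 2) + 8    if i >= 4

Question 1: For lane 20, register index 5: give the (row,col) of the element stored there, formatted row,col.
lane 20: gid=5 (20/4), tid=0 (20%4)
i=5: r=5+0=5, c=0*2+1+8=9

5,9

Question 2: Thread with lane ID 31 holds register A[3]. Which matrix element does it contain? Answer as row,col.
lane 31=>31/4=7, 31 mod 4=3
i=3  r:7+8=>15  c:2·3+1+0=>7

15,7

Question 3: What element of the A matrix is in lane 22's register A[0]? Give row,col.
5,4

L=22->gid=22>>2=5, tid=22&3=2
[0]->row 5+0=5  col 2·2+0+0=4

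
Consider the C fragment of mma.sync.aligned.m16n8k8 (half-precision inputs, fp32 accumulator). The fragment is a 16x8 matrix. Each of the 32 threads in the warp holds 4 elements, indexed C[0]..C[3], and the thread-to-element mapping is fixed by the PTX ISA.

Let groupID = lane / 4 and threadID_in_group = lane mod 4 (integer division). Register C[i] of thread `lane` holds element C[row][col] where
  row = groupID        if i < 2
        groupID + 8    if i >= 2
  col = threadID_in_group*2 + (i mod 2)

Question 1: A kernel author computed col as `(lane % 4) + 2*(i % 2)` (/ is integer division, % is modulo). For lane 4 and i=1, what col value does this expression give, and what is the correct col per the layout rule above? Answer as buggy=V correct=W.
buggy=2 correct=1

`(lane % 4) + 2*(i % 2)`[4,1]→2
lane 4: G=1 (4/4), T=0 (4%4)
i=1: r=1+0=1, c=0*2+1=1
col: 2 vs 1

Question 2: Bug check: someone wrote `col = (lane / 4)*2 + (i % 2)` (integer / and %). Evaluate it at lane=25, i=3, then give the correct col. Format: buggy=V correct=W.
`(lane / 4)*2 + (i % 2)`[25,3]=>13
L=25=>grp=25>>2=6, tig=25&3=1
[3]=>row 6+8=14  col 1·2+1=3
col: 13 vs 3

buggy=13 correct=3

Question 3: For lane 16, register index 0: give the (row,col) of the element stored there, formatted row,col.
4,0

lane 16=>16/4=4, 16 mod 4=0
i=0  r:4+0=>4  c:2·0+0=>0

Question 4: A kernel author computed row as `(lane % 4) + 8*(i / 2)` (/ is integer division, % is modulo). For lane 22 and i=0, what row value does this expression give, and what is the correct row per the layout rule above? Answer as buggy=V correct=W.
`(lane % 4) + 8*(i / 2)`[22,0]⇒2
lane 22: gr=5 (22/4), th=2 (22%4)
i=0: r=5+0=5, c=2*2+0=4
row: 2 vs 5

buggy=2 correct=5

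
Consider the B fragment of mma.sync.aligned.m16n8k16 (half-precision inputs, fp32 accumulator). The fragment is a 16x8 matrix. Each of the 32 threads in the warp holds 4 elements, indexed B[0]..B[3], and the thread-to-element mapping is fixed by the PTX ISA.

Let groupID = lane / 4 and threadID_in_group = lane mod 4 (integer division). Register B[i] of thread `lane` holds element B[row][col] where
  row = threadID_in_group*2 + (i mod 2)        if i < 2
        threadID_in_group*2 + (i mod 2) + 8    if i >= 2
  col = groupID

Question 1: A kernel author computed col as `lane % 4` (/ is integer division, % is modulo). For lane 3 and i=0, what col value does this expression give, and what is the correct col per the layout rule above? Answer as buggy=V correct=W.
buggy=3 correct=0

`lane % 4`[3,0]=>3
L=3=>grp=3>>2=0, tig=3&3=3
[0]=>row 3·2+0+0=6  col grp=0
col: 3 vs 0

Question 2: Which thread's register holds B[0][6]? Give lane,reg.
24,0

c=6->g=6  r=0->rb=0,t=0,b0=0
L=6*4+0=24  i=0*2+0=0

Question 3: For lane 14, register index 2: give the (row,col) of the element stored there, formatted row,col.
lane 14->14/4=3, 14 mod 4=2
i=2  r:2·2+0+8->12  c:3

12,3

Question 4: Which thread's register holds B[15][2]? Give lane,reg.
c=2->g=2  r=15->rb=1,t=3,b0=1
L=2*4+3=11  i=1*2+1=3

11,3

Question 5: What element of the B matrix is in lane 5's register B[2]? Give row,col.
lane 5->5/4=1, 5 mod 4=1
i=2  r:2·1+0+8->10  c:1

10,1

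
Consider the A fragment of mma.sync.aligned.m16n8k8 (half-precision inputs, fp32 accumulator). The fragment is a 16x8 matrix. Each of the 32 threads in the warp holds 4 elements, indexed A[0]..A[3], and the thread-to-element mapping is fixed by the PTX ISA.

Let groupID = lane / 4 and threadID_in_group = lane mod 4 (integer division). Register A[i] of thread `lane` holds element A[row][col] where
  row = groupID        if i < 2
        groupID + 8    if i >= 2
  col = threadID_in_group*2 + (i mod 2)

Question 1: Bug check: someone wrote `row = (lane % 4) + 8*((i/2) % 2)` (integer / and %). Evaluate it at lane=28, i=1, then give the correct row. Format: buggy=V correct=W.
buggy=0 correct=7

`(lane % 4) + 8*((i/2) % 2)`[28,1]->0
lane 28->28/4=7, 28 mod 4=0
i=1  r:7+0->7  c:2·0+1->1
row: 0 vs 7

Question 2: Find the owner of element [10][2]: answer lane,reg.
9,2

r=10->g=2,rb=1  c=2->t=1,b0=0
L=2*4+1=9  i=1*2+0=2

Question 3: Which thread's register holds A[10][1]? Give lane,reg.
r:10=>grp=2,rB=1  c:1=>tig=0,lo=1
L=2*4+0=8  i=1*2+1=3

8,3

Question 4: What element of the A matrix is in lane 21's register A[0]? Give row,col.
21: g=5,t=1
[0] (5+0,1*2+0) = (5,2)

5,2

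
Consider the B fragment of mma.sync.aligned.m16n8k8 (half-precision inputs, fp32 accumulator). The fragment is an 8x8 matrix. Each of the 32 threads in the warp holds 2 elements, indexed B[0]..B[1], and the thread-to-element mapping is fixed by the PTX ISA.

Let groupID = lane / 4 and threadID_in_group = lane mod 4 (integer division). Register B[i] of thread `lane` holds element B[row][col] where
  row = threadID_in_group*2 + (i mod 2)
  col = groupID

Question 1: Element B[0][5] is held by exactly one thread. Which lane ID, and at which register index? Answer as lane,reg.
c=5→G=5  r=0→T=0,p=0
L=5*4+0=20  i=0=0

20,0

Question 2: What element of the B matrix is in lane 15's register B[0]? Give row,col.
6,3

L=15⇒gr=15>>2=3, th=15&3=3
[0]⇒row 3·2+0=6  col gr=3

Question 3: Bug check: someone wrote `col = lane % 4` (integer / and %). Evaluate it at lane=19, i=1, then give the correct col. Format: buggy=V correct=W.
`lane % 4`[19,1]->3
lane 19: gid=4 (19/4), tid=3 (19%4)
i=1: r=3*2+1=7, c=gid=4
col: 3 vs 4

buggy=3 correct=4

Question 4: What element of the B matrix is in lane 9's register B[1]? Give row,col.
9: G=2,T=1
[1] (1*2+1,2) = (3,2)

3,2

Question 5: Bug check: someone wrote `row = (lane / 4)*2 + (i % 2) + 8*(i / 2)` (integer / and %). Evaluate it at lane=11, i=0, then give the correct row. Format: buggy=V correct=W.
`(lane / 4)*2 + (i % 2) + 8*(i / 2)`[11,0]⇒4
lane 11⇒11/4=2, 11 mod 4=3
i=0  r:2·3+0⇒6  c:2
row: 4 vs 6

buggy=4 correct=6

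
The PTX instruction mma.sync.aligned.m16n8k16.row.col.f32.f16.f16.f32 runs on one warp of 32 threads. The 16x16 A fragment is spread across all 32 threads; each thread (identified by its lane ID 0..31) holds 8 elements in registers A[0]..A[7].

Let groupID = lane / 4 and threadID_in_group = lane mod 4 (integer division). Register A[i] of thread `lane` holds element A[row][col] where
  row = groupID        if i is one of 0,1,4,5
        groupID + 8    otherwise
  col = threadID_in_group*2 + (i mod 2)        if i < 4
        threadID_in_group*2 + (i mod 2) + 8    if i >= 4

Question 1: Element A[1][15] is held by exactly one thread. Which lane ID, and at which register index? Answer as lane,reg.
r:1=>grp=1,rB=0  c:15=>cB=1,tig=3,lo=1
L=1*4+3=7  i=1*4+0*2+1=5

7,5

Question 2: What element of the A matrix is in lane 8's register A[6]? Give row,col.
8: gr=2,th=0
[6] (2+8,0*2+0+8) = (10,8)

10,8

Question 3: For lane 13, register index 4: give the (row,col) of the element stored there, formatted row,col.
lane 13: G=3 (13/4), T=1 (13%4)
i=4: r=3+0=3, c=1*2+0+8=10

3,10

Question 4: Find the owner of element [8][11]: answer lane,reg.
r:8=>grp=0,rB=1  c:11=>cB=1,tig=1,lo=1
L=0*4+1=1  i=1*4+1*2+1=7

1,7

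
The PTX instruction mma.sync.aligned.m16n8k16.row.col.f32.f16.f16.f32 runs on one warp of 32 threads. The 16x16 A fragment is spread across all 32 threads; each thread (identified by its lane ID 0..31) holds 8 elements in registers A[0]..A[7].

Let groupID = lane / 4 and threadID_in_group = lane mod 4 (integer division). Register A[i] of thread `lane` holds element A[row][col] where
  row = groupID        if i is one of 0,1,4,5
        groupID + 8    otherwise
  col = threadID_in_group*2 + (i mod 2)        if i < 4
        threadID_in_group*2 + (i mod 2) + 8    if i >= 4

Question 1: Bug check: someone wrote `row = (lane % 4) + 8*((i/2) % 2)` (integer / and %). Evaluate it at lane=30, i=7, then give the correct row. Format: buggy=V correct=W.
`(lane % 4) + 8*((i/2) % 2)`[30,7]→10
30: G=7,T=2
[7] (7+8,2*2+1+8) = (15,13)
row: 10 vs 15

buggy=10 correct=15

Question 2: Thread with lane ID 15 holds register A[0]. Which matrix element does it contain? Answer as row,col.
3,6

L=15=>grp=15>>2=3, tig=15&3=3
[0]=>row 3+0=3  col 3·2+0+0=6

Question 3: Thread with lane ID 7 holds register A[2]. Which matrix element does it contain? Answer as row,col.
9,6

7: g=1,t=3
[2] (1+8,3*2+0+0) = (9,6)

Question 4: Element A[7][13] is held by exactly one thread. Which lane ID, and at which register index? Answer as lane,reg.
30,5

r:7=>grp=7,rB=0  c:13=>cB=1,tig=2,lo=1
L=7*4+2=30  i=1*4+0*2+1=5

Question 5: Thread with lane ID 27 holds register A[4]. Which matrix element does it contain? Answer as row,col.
lane 27->27/4=6, 27 mod 4=3
i=4  r:6+0->6  c:2·3+0+8->14

6,14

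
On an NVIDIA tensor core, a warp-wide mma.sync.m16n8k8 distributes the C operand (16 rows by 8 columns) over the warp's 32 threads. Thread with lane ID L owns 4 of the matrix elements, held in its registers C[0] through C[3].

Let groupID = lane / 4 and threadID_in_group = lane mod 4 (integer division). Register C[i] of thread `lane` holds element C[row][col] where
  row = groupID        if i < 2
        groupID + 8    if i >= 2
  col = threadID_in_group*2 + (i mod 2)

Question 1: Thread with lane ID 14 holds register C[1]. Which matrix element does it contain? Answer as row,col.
L=14=>grp=14>>2=3, tig=14&3=2
[1]=>row 3+0=3  col 2·2+1=5

3,5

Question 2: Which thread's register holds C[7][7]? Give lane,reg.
31,1

r:7=>grp=7,rB=0  c:7=>tig=3,lo=1
L=7*4+3=31  i=0*2+1=1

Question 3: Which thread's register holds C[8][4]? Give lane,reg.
r=8→G=0,rhi=1  c=4→T=2,p=0
L=0*4+2=2  i=1*2+0=2

2,2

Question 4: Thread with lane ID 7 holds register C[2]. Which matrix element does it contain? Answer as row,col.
lane 7=>7/4=1, 7 mod 4=3
i=2  r:1+8=>9  c:2·3+0=>6

9,6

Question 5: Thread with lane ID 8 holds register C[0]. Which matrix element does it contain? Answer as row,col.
2,0

L=8->g=8>>2=2, t=8&3=0
[0]->row 2+0=2  col 0·2+0=0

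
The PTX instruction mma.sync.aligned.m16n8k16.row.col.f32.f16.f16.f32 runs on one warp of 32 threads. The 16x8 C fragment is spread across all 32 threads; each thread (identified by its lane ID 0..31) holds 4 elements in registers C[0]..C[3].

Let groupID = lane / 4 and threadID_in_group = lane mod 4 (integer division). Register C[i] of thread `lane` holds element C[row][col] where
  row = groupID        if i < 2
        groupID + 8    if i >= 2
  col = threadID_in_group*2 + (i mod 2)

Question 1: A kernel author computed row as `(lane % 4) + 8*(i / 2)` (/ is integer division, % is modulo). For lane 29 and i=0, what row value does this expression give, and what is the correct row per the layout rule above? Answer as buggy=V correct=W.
buggy=1 correct=7

`(lane % 4) + 8*(i / 2)`[29,0]->1
lane 29->29/4=7, 29 mod 4=1
i=0  r:7+0->7  c:2·1+0->2
row: 1 vs 7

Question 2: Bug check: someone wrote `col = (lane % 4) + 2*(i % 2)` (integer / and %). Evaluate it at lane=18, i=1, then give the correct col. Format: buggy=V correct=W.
`(lane % 4) + 2*(i % 2)`[18,1]→4
L=18→G=18>>2=4, T=18&3=2
[1]→row 4+0=4  col 2·2+1=5
col: 4 vs 5

buggy=4 correct=5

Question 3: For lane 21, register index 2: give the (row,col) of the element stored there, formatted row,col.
13,2

21: G=5,T=1
[2] (5+8,1*2+0) = (13,2)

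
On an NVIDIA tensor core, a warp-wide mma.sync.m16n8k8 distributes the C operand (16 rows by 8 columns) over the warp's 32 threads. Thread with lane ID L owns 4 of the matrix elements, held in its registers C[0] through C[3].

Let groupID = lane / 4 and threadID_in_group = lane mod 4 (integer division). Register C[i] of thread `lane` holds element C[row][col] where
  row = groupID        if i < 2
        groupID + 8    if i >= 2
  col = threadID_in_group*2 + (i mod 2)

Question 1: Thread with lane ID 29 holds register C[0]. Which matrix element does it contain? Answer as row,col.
29: G=7,T=1
[0] (7+0,1*2+0) = (7,2)

7,2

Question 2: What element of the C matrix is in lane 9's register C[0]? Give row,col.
9: g=2,t=1
[0] (2+0,1*2+0) = (2,2)

2,2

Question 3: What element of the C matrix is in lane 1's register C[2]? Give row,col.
1: grp=0,tig=1
[2] (0+8,1*2+0) = (8,2)

8,2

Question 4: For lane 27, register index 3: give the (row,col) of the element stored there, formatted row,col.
27: grp=6,tig=3
[3] (6+8,3*2+1) = (14,7)

14,7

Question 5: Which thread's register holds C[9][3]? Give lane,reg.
r:9=>grp=1,rB=1  c:3=>tig=1,lo=1
L=1*4+1=5  i=1*2+1=3

5,3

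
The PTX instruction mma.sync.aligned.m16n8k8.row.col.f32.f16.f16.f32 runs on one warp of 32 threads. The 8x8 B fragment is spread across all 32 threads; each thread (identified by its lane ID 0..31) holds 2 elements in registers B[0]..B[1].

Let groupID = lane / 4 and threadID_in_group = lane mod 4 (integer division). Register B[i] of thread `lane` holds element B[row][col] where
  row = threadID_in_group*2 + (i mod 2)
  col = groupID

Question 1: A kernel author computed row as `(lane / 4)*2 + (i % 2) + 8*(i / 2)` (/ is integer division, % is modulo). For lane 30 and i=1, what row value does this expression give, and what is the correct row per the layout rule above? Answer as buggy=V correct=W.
buggy=15 correct=5

`(lane / 4)*2 + (i % 2) + 8*(i / 2)`[30,1]->15
L=30->g=30>>2=7, t=30&3=2
[1]->row 2·2+1=5  col g=7
row: 15 vs 5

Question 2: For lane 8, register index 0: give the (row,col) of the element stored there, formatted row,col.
lane 8->8/4=2, 8 mod 4=0
i=0  r:2·0+0->0  c:2

0,2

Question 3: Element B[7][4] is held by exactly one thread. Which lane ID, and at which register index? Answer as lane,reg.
c=4→G=4  r=7→T=3,p=1
L=4*4+3=19  i=1=1

19,1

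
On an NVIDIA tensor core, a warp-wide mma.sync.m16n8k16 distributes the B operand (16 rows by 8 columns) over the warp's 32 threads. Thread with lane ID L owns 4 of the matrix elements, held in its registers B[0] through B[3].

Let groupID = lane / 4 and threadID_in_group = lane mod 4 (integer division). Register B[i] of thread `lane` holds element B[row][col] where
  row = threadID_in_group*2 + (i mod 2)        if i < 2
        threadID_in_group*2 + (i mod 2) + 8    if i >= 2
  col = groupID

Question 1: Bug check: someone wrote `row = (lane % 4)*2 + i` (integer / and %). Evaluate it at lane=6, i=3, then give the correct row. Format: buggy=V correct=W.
buggy=7 correct=13

`(lane % 4)*2 + i`[6,3]⇒7
lane 6⇒6/4=1, 6 mod 4=2
i=3  r:2·2+1+8⇒13  c:1
row: 7 vs 13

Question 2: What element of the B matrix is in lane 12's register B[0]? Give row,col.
lane 12→12/4=3, 12 mod 4=0
i=0  r:2·0+0+0→0  c:3

0,3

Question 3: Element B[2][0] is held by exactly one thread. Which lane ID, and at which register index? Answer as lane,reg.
1,0

c: 0->gid=0  r: 2->r8=0,tid=1,i&1=0
L=0*4+1=1  i=0*2+0=0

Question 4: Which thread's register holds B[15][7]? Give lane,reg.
31,3

c=7→G=7  r=15→rhi=1,T=3,p=1
L=7*4+3=31  i=1*2+1=3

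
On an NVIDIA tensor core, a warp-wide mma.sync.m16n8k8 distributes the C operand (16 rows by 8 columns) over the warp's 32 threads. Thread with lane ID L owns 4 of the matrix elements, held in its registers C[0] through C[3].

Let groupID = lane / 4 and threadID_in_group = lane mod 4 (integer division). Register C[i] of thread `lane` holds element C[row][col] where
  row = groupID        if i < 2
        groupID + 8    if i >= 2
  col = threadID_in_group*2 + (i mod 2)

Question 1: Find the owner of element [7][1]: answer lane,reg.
28,1

r=7->g=7,rb=0  c=1->t=0,b0=1
L=7*4+0=28  i=0*2+1=1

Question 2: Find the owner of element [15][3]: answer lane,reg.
r=15->g=7,rb=1  c=3->t=1,b0=1
L=7*4+1=29  i=1*2+1=3

29,3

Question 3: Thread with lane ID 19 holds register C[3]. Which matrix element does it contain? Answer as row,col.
lane 19->19/4=4, 19 mod 4=3
i=3  r:4+8->12  c:2·3+1->7

12,7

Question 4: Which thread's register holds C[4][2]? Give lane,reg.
17,0

r:4=>grp=4,rB=0  c:2=>tig=1,lo=0
L=4*4+1=17  i=0*2+0=0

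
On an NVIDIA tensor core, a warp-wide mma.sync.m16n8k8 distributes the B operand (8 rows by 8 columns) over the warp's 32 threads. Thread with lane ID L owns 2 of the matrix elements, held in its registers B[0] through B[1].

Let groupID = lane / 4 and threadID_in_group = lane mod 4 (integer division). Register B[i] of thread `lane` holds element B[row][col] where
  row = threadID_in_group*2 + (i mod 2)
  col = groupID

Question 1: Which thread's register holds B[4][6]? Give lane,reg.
c=6→G=6  r=4→T=2,p=0
L=6*4+2=26  i=0=0

26,0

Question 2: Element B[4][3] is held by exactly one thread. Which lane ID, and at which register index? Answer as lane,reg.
14,0

c: 3->gid=3  r: 4->tid=2,i&1=0
L=3*4+2=14  i=0=0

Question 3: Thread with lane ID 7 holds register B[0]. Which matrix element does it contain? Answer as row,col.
7: grp=1,tig=3
[0] (3*2+0,1) = (6,1)

6,1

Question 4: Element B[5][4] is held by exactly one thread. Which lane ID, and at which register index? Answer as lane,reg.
18,1

c: 4->gid=4  r: 5->tid=2,i&1=1
L=4*4+2=18  i=1=1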